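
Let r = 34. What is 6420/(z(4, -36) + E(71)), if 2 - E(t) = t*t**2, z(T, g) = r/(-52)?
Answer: -166920/9305651 ≈ -0.017937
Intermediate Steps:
z(T, g) = -17/26 (z(T, g) = 34/(-52) = 34*(-1/52) = -17/26)
E(t) = 2 - t**3 (E(t) = 2 - t*t**2 = 2 - t**3)
6420/(z(4, -36) + E(71)) = 6420/(-17/26 + (2 - 1*71**3)) = 6420/(-17/26 + (2 - 1*357911)) = 6420/(-17/26 + (2 - 357911)) = 6420/(-17/26 - 357909) = 6420/(-9305651/26) = 6420*(-26/9305651) = -166920/9305651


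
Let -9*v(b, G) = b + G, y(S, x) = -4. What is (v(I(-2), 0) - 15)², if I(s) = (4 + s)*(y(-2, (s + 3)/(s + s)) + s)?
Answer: 1681/9 ≈ 186.78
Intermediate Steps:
I(s) = (-4 + s)*(4 + s) (I(s) = (4 + s)*(-4 + s) = (-4 + s)*(4 + s))
v(b, G) = -G/9 - b/9 (v(b, G) = -(b + G)/9 = -(G + b)/9 = -G/9 - b/9)
(v(I(-2), 0) - 15)² = ((-⅑*0 - (-16 + (-2)²)/9) - 15)² = ((0 - (-16 + 4)/9) - 15)² = ((0 - ⅑*(-12)) - 15)² = ((0 + 4/3) - 15)² = (4/3 - 15)² = (-41/3)² = 1681/9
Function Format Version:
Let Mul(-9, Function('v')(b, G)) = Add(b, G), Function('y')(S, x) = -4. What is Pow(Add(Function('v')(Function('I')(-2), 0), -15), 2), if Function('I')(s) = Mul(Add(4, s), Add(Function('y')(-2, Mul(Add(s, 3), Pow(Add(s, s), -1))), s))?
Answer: Rational(1681, 9) ≈ 186.78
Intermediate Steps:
Function('I')(s) = Mul(Add(-4, s), Add(4, s)) (Function('I')(s) = Mul(Add(4, s), Add(-4, s)) = Mul(Add(-4, s), Add(4, s)))
Function('v')(b, G) = Add(Mul(Rational(-1, 9), G), Mul(Rational(-1, 9), b)) (Function('v')(b, G) = Mul(Rational(-1, 9), Add(b, G)) = Mul(Rational(-1, 9), Add(G, b)) = Add(Mul(Rational(-1, 9), G), Mul(Rational(-1, 9), b)))
Pow(Add(Function('v')(Function('I')(-2), 0), -15), 2) = Pow(Add(Add(Mul(Rational(-1, 9), 0), Mul(Rational(-1, 9), Add(-16, Pow(-2, 2)))), -15), 2) = Pow(Add(Add(0, Mul(Rational(-1, 9), Add(-16, 4))), -15), 2) = Pow(Add(Add(0, Mul(Rational(-1, 9), -12)), -15), 2) = Pow(Add(Add(0, Rational(4, 3)), -15), 2) = Pow(Add(Rational(4, 3), -15), 2) = Pow(Rational(-41, 3), 2) = Rational(1681, 9)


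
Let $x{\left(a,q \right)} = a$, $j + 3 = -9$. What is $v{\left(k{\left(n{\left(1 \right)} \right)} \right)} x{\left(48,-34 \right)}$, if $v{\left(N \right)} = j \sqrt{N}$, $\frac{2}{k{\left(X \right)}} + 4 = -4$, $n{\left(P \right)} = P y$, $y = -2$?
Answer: $- 288 i \approx - 288.0 i$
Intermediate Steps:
$j = -12$ ($j = -3 - 9 = -12$)
$n{\left(P \right)} = - 2 P$ ($n{\left(P \right)} = P \left(-2\right) = - 2 P$)
$k{\left(X \right)} = - \frac{1}{4}$ ($k{\left(X \right)} = \frac{2}{-4 - 4} = \frac{2}{-8} = 2 \left(- \frac{1}{8}\right) = - \frac{1}{4}$)
$v{\left(N \right)} = - 12 \sqrt{N}$
$v{\left(k{\left(n{\left(1 \right)} \right)} \right)} x{\left(48,-34 \right)} = - 12 \sqrt{- \frac{1}{4}} \cdot 48 = - 12 \frac{i}{2} \cdot 48 = - 6 i 48 = - 288 i$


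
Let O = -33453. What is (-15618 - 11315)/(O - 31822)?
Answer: 26933/65275 ≈ 0.41261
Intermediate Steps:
(-15618 - 11315)/(O - 31822) = (-15618 - 11315)/(-33453 - 31822) = -26933/(-65275) = -26933*(-1/65275) = 26933/65275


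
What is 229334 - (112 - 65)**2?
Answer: 227125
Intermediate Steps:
229334 - (112 - 65)**2 = 229334 - 1*47**2 = 229334 - 1*2209 = 229334 - 2209 = 227125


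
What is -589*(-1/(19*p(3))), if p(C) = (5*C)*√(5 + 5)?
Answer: 31*√10/150 ≈ 0.65354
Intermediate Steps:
p(C) = 5*C*√10 (p(C) = (5*C)*√10 = 5*C*√10)
-589*(-1/(19*p(3))) = -589*(-√10/2850) = -(-31)*√10/150 = 31*√10/150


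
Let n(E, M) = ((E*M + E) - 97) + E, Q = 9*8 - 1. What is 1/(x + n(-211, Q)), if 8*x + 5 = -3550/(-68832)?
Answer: -275328/4267754305 ≈ -6.4514e-5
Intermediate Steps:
Q = 71 (Q = 72 - 1 = 71)
n(E, M) = -97 + 2*E + E*M (n(E, M) = ((E + E*M) - 97) + E = (-97 + E + E*M) + E = -97 + 2*E + E*M)
x = -170305/275328 (x = -5/8 + (-3550/(-68832))/8 = -5/8 + (-3550*(-1/68832))/8 = -5/8 + (⅛)*(1775/34416) = -5/8 + 1775/275328 = -170305/275328 ≈ -0.61855)
1/(x + n(-211, Q)) = 1/(-170305/275328 + (-97 + 2*(-211) - 211*71)) = 1/(-170305/275328 + (-97 - 422 - 14981)) = 1/(-170305/275328 - 15500) = 1/(-4267754305/275328) = -275328/4267754305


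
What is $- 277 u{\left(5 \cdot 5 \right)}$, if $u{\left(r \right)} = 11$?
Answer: $-3047$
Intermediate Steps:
$- 277 u{\left(5 \cdot 5 \right)} = \left(-277\right) 11 = -3047$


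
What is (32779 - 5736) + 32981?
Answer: 60024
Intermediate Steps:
(32779 - 5736) + 32981 = 27043 + 32981 = 60024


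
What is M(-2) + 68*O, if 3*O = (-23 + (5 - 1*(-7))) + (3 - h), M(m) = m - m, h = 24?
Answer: -2176/3 ≈ -725.33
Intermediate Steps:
M(m) = 0
O = -32/3 (O = ((-23 + (5 - 1*(-7))) + (3 - 1*24))/3 = ((-23 + (5 + 7)) + (3 - 24))/3 = ((-23 + 12) - 21)/3 = (-11 - 21)/3 = (⅓)*(-32) = -32/3 ≈ -10.667)
M(-2) + 68*O = 0 + 68*(-32/3) = 0 - 2176/3 = -2176/3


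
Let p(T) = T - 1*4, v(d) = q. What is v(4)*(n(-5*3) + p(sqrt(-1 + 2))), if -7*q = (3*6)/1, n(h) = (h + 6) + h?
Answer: 486/7 ≈ 69.429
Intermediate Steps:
n(h) = 6 + 2*h (n(h) = (6 + h) + h = 6 + 2*h)
q = -18/7 (q = -3*6/(7*1) = -18/7 ≈ -2.5714)
v(d) = -18/7
p(T) = -4 + T (p(T) = T - 4 = -4 + T)
v(4)*(n(-5*3) + p(sqrt(-1 + 2))) = -18*((6 + 2*(-5*3)) + (-4 + sqrt(-1 + 2)))/7 = -18*((6 + 2*(-15)) + (-4 + sqrt(1)))/7 = -18*((6 - 30) + (-4 + 1))/7 = -18*(-24 - 3)/7 = -18/7*(-27) = 486/7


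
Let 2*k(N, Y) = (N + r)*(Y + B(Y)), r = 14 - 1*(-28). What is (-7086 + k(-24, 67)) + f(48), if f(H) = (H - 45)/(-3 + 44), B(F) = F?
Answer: -241077/41 ≈ -5879.9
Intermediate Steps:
r = 42 (r = 14 + 28 = 42)
f(H) = -45/41 + H/41 (f(H) = (-45 + H)/41 = (-45 + H)*(1/41) = -45/41 + H/41)
k(N, Y) = Y*(42 + N) (k(N, Y) = ((N + 42)*(Y + Y))/2 = ((42 + N)*(2*Y))/2 = (2*Y*(42 + N))/2 = Y*(42 + N))
(-7086 + k(-24, 67)) + f(48) = (-7086 + 67*(42 - 24)) + (-45/41 + (1/41)*48) = (-7086 + 67*18) + (-45/41 + 48/41) = (-7086 + 1206) + 3/41 = -5880 + 3/41 = -241077/41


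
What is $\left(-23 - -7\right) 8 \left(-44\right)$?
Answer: $5632$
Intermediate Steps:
$\left(-23 - -7\right) 8 \left(-44\right) = \left(-23 + 7\right) 8 \left(-44\right) = \left(-16\right) 8 \left(-44\right) = \left(-128\right) \left(-44\right) = 5632$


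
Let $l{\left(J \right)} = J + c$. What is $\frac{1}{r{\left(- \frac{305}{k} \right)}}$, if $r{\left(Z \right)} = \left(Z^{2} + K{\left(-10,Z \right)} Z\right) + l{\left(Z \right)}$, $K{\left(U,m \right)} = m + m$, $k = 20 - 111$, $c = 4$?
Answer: $\frac{8281}{339954} \approx 0.024359$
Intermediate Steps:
$k = -91$
$K{\left(U,m \right)} = 2 m$
$l{\left(J \right)} = 4 + J$ ($l{\left(J \right)} = J + 4 = 4 + J$)
$r{\left(Z \right)} = 4 + Z + 3 Z^{2}$ ($r{\left(Z \right)} = \left(Z^{2} + 2 Z Z\right) + \left(4 + Z\right) = \left(Z^{2} + 2 Z^{2}\right) + \left(4 + Z\right) = 3 Z^{2} + \left(4 + Z\right) = 4 + Z + 3 Z^{2}$)
$\frac{1}{r{\left(- \frac{305}{k} \right)}} = \frac{1}{4 - \frac{305}{-91} + 3 \left(- \frac{305}{-91}\right)^{2}} = \frac{1}{4 - - \frac{305}{91} + 3 \left(\left(-305\right) \left(- \frac{1}{91}\right)\right)^{2}} = \frac{1}{4 + \frac{305}{91} + 3 \left(\frac{305}{91}\right)^{2}} = \frac{1}{4 + \frac{305}{91} + 3 \cdot \frac{93025}{8281}} = \frac{1}{4 + \frac{305}{91} + \frac{279075}{8281}} = \frac{1}{\frac{339954}{8281}} = \frac{8281}{339954}$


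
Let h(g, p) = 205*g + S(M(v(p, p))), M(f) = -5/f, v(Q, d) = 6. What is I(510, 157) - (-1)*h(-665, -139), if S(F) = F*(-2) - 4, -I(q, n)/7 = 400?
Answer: -417382/3 ≈ -1.3913e+5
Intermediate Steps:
I(q, n) = -2800 (I(q, n) = -7*400 = -2800)
S(F) = -4 - 2*F (S(F) = -2*F - 4 = -4 - 2*F)
h(g, p) = -7/3 + 205*g (h(g, p) = 205*g + (-4 - (-10)/6) = 205*g + (-4 - 2*(-⅚)) = 205*g + (-4 + 5/3) = 205*g - 7/3 = -7/3 + 205*g)
I(510, 157) - (-1)*h(-665, -139) = -2800 - (-1)*(-7/3 + 205*(-665)) = -2800 - (-1)*(-7/3 - 136325) = -2800 - (-1)*(-408982)/3 = -2800 - 1*408982/3 = -2800 - 408982/3 = -417382/3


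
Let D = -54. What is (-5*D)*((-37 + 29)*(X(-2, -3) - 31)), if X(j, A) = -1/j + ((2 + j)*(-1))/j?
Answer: 65880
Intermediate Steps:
X(j, A) = -1/j + (-2 - j)/j
(-5*D)*((-37 + 29)*(X(-2, -3) - 31)) = (-5*(-54))*((-37 + 29)*((-3 - 1*(-2))/(-2) - 31)) = 270*(-8*(-(-3 + 2)/2 - 31)) = 270*(-8*(-½*(-1) - 31)) = 270*(-8*(½ - 31)) = 270*(-8*(-61/2)) = 270*244 = 65880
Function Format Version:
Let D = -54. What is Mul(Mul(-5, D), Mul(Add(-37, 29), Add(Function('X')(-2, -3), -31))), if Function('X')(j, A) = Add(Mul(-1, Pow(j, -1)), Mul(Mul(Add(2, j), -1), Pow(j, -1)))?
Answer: 65880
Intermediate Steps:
Function('X')(j, A) = Add(Mul(-1, Pow(j, -1)), Mul(Pow(j, -1), Add(-2, Mul(-1, j)))) (Function('X')(j, A) = Add(Mul(-1, Pow(j, -1)), Mul(Add(-2, Mul(-1, j)), Pow(j, -1))) = Add(Mul(-1, Pow(j, -1)), Mul(Pow(j, -1), Add(-2, Mul(-1, j)))))
Mul(Mul(-5, D), Mul(Add(-37, 29), Add(Function('X')(-2, -3), -31))) = Mul(Mul(-5, -54), Mul(Add(-37, 29), Add(Mul(Pow(-2, -1), Add(-3, Mul(-1, -2))), -31))) = Mul(270, Mul(-8, Add(Mul(Rational(-1, 2), Add(-3, 2)), -31))) = Mul(270, Mul(-8, Add(Mul(Rational(-1, 2), -1), -31))) = Mul(270, Mul(-8, Add(Rational(1, 2), -31))) = Mul(270, Mul(-8, Rational(-61, 2))) = Mul(270, 244) = 65880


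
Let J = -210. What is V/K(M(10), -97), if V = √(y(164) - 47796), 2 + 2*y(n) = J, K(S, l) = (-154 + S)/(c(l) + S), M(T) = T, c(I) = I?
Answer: 29*I*√47902/48 ≈ 132.23*I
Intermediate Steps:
K(S, l) = (-154 + S)/(S + l) (K(S, l) = (-154 + S)/(l + S) = (-154 + S)/(S + l))
y(n) = -106 (y(n) = -1 + (½)*(-210) = -1 - 105 = -106)
V = I*√47902 (V = √(-106 - 47796) = √(-47902) = I*√47902 ≈ 218.87*I)
V/K(M(10), -97) = (I*√47902)/(((-154 + 10)/(10 - 97))) = (I*√47902)/((-144/(-87))) = (I*√47902)/((-1/87*(-144))) = (I*√47902)/(48/29) = (I*√47902)*(29/48) = 29*I*√47902/48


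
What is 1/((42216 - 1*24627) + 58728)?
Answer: 1/76317 ≈ 1.3103e-5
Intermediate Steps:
1/((42216 - 1*24627) + 58728) = 1/((42216 - 24627) + 58728) = 1/(17589 + 58728) = 1/76317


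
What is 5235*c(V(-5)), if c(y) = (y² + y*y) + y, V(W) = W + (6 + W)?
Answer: 146580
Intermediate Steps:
V(W) = 6 + 2*W
c(y) = y + 2*y² (c(y) = (y² + y²) + y = 2*y² + y = y + 2*y²)
5235*c(V(-5)) = 5235*((6 + 2*(-5))*(1 + 2*(6 + 2*(-5)))) = 5235*((6 - 10)*(1 + 2*(6 - 10))) = 5235*(-4*(1 + 2*(-4))) = 5235*(-4*(1 - 8)) = 5235*(-4*(-7)) = 5235*28 = 146580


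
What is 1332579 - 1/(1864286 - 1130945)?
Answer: 977234816438/733341 ≈ 1.3326e+6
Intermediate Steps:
1332579 - 1/(1864286 - 1130945) = 1332579 - 1/733341 = 977234816438/733341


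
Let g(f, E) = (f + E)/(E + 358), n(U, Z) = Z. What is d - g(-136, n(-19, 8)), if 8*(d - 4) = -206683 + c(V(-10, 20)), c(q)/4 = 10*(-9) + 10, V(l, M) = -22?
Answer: -37875181/1464 ≈ -25871.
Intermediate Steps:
g(f, E) = (E + f)/(358 + E)
c(q) = -320 (c(q) = 4*(10*(-9) + 10) = 4*(-90 + 10) = 4*(-80) = -320)
d = -206971/8 (d = 4 + (-206683 - 320)/8 = 4 + (⅛)*(-207003) = 4 - 207003/8 = -206971/8 ≈ -25871.)
d - g(-136, n(-19, 8)) = -206971/8 - (8 - 136)/(358 + 8) = -206971/8 - (-128)/366 = -206971/8 - 1*(-64/183) = -206971/8 + 64/183 = -37875181/1464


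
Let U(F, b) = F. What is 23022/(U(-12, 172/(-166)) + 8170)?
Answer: 11511/4079 ≈ 2.8220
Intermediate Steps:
23022/(U(-12, 172/(-166)) + 8170) = 23022/(-12 + 8170) = 23022/8158 = 23022*(1/8158) = 11511/4079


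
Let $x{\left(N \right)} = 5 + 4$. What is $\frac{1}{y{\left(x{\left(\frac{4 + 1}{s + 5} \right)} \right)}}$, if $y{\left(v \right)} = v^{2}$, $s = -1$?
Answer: $\frac{1}{81} \approx 0.012346$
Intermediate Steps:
$x{\left(N \right)} = 9$
$\frac{1}{y{\left(x{\left(\frac{4 + 1}{s + 5} \right)} \right)}} = \frac{1}{9^{2}} = \frac{1}{81}$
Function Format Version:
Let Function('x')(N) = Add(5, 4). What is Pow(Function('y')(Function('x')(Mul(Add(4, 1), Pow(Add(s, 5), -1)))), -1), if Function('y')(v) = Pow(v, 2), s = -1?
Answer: Rational(1, 81) ≈ 0.012346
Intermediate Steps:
Function('x')(N) = 9
Pow(Function('y')(Function('x')(Mul(Add(4, 1), Pow(Add(s, 5), -1)))), -1) = Pow(Pow(9, 2), -1) = Pow(81, -1) = Rational(1, 81)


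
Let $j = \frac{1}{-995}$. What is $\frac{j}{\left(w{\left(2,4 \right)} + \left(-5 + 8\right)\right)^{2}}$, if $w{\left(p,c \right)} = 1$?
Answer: $- \frac{1}{15920} \approx -6.2814 \cdot 10^{-5}$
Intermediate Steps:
$j = - \frac{1}{995} \approx -0.001005$
$\frac{j}{\left(w{\left(2,4 \right)} + \left(-5 + 8\right)\right)^{2}} = - \frac{1}{995 \left(1 + \left(-5 + 8\right)\right)^{2}} = - \frac{1}{995 \left(1 + 3\right)^{2}} = - \frac{1}{995 \cdot 4^{2}} = - \frac{1}{995 \cdot 16} = \left(- \frac{1}{995}\right) \frac{1}{16} = - \frac{1}{15920}$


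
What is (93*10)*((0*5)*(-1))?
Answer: 0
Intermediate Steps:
(93*10)*((0*5)*(-1)) = 930*(0*(-1)) = 930*0 = 0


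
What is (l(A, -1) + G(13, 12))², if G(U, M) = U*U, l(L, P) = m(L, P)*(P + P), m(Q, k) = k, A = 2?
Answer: 29241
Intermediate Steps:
l(L, P) = 2*P² (l(L, P) = P*(P + P) = P*(2*P) = 2*P²)
G(U, M) = U²
(l(A, -1) + G(13, 12))² = (2*(-1)² + 13²)² = (2*1 + 169)² = (2 + 169)² = 171² = 29241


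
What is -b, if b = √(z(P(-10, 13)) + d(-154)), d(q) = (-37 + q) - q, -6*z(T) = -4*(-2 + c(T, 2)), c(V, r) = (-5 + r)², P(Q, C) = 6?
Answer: -I*√291/3 ≈ -5.6862*I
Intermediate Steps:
z(T) = 14/3 (z(T) = -(-2)*(-2 + (-5 + 2)²)/3 = -(-2)*(-2 + (-3)²)/3 = -(-2)*(-2 + 9)/3 = -(-2)*7/3 = -⅙*(-28) = 14/3)
d(q) = -37
b = I*√291/3 (b = √(14/3 - 37) = √(-97/3) = I*√291/3 ≈ 5.6862*I)
-b = -I*√291/3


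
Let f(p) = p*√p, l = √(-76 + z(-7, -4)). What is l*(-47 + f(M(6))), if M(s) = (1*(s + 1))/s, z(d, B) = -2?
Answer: I*√78*(-1692 + 7*√42)/36 ≈ -403.96*I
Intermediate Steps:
M(s) = (1 + s)/s (M(s) = (1*(1 + s))/s = (1 + s)/s)
l = I*√78 (l = √(-76 - 2) = √(-78) = I*√78 ≈ 8.8318*I)
f(p) = p^(3/2)
l*(-47 + f(M(6))) = (I*√78)*(-47 + ((1 + 6)/6)^(3/2)) = (I*√78)*(-47 + ((⅙)*7)^(3/2)) = (I*√78)*(-47 + (7/6)^(3/2)) = (I*√78)*(-47 + 7*√42/36) = I*√78*(-47 + 7*√42/36)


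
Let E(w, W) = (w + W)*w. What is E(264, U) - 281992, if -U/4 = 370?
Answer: -603016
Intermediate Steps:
U = -1480 (U = -4*370 = -1480)
E(w, W) = w*(W + w) (E(w, W) = (W + w)*w = w*(W + w))
E(264, U) - 281992 = 264*(-1480 + 264) - 281992 = 264*(-1216) - 281992 = -321024 - 281992 = -603016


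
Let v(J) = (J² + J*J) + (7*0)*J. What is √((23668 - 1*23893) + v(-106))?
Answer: √22247 ≈ 149.15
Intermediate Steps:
v(J) = 2*J² (v(J) = (J² + J²) + 0*J = 2*J² + 0 = 2*J²)
√((23668 - 1*23893) + v(-106)) = √((23668 - 1*23893) + 2*(-106)²) = √((23668 - 23893) + 2*11236) = √(-225 + 22472) = √22247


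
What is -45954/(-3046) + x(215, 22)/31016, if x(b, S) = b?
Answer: 712982077/47237368 ≈ 15.094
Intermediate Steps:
-45954/(-3046) + x(215, 22)/31016 = -45954/(-3046) + 215/31016 = -45954*(-1/3046) + 215*(1/31016) = 22977/1523 + 215/31016 = 712982077/47237368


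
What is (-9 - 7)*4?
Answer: -64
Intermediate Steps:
(-9 - 7)*4 = -16*4 = -64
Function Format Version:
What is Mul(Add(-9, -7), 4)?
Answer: -64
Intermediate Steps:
Mul(Add(-9, -7), 4) = Mul(-16, 4) = -64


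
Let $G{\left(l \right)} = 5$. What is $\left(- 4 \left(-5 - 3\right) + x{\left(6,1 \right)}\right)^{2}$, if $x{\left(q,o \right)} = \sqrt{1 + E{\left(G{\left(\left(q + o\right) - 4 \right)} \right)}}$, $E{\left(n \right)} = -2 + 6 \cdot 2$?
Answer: $\left(32 + \sqrt{11}\right)^{2} \approx 1247.3$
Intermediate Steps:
$E{\left(n \right)} = 10$ ($E{\left(n \right)} = -2 + 12 = 10$)
$x{\left(q,o \right)} = \sqrt{11}$ ($x{\left(q,o \right)} = \sqrt{1 + 10} = \sqrt{11}$)
$\left(- 4 \left(-5 - 3\right) + x{\left(6,1 \right)}\right)^{2} = \left(- 4 \left(-5 - 3\right) + \sqrt{11}\right)^{2} = \left(\left(-4\right) \left(-8\right) + \sqrt{11}\right)^{2} = \left(32 + \sqrt{11}\right)^{2}$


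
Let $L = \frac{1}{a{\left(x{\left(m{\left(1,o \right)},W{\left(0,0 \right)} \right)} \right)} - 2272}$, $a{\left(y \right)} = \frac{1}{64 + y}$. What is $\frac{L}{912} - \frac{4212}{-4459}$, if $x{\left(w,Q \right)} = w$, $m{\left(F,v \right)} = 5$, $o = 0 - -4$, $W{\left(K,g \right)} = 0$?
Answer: $\frac{15440914543}{16346408624} \approx 0.94461$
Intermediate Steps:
$o = 4$ ($o = 0 + 4 = 4$)
$L = - \frac{69}{156767}$ ($L = \frac{1}{\frac{1}{64 + 5} - 2272} = \frac{1}{\frac{1}{69} - 2272} = \frac{1}{- \frac{156767}{69}} = - \frac{69}{156767} \approx -0.00044014$)
$\frac{L}{912} - \frac{4212}{-4459} = - \frac{69}{156767 \cdot 912} - \frac{4212}{-4459} = \left(- \frac{69}{156767}\right) \frac{1}{912} - - \frac{324}{343} = - \frac{23}{47657168} + \frac{324}{343} = \frac{15440914543}{16346408624}$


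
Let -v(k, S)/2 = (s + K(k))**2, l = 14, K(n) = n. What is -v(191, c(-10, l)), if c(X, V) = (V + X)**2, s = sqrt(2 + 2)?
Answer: 74498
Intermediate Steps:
s = 2 (s = sqrt(4) = 2)
v(k, S) = -2*(2 + k)**2
-v(191, c(-10, l)) = -(-2)*(2 + 191)**2 = -(-2)*193**2 = -(-2)*37249 = -1*(-74498) = 74498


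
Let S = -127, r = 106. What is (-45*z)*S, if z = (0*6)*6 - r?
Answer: -605790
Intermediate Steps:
z = -106 (z = (0*6)*6 - 1*106 = 0*6 - 106 = 0 - 106 = -106)
(-45*z)*S = -45*(-106)*(-127) = 4770*(-127) = -605790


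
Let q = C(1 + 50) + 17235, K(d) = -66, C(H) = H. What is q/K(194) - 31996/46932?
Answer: -33890762/129063 ≈ -262.59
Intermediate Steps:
q = 17286 (q = (1 + 50) + 17235 = 51 + 17235 = 17286)
q/K(194) - 31996/46932 = 17286/(-66) - 31996/46932 = 17286*(-1/66) - 31996*1/46932 = -2881/11 - 7999/11733 = -33890762/129063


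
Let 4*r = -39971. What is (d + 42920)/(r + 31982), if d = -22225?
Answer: 82780/87957 ≈ 0.94114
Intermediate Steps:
r = -39971/4 (r = (1/4)*(-39971) = -39971/4 ≈ -9992.8)
(d + 42920)/(r + 31982) = (-22225 + 42920)/(-39971/4 + 31982) = 20695/(87957/4) = 20695*(4/87957) = 82780/87957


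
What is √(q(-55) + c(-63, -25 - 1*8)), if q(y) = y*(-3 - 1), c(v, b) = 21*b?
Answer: I*√473 ≈ 21.749*I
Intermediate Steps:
q(y) = -4*y (q(y) = y*(-4) = -4*y)
√(q(-55) + c(-63, -25 - 1*8)) = √(-4*(-55) + 21*(-25 - 1*8)) = √(220 + 21*(-25 - 8)) = √(220 + 21*(-33)) = √(220 - 693) = √(-473) = I*√473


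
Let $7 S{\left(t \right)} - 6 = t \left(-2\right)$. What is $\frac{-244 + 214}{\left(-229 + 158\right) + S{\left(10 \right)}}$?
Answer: $\frac{30}{73} \approx 0.41096$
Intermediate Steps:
$S{\left(t \right)} = \frac{6}{7} - \frac{2 t}{7}$ ($S{\left(t \right)} = \frac{6}{7} + \frac{t \left(-2\right)}{7} = \frac{6}{7} + \frac{\left(-2\right) t}{7} = \frac{6}{7} - \frac{2 t}{7}$)
$\frac{-244 + 214}{\left(-229 + 158\right) + S{\left(10 \right)}} = \frac{-244 + 214}{\left(-229 + 158\right) + \left(\frac{6}{7} - \frac{20}{7}\right)} = - \frac{30}{-71 + \left(\frac{6}{7} - \frac{20}{7}\right)} = - \frac{30}{-71 - 2} = - \frac{30}{-73} = \left(-30\right) \left(- \frac{1}{73}\right) = \frac{30}{73}$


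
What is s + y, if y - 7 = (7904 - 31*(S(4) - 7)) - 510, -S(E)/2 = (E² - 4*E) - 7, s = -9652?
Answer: -2468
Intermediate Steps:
S(E) = 14 - 2*E² + 8*E (S(E) = -2*((E² - 4*E) - 7) = -2*(-7 + E² - 4*E) = 14 - 2*E² + 8*E)
y = 7184 (y = 7 + ((7904 - 31*((14 - 2*4² + 8*4) - 7)) - 510) = 7 + ((7904 - 31*((14 - 2*16 + 32) - 7)) - 510) = 7 + ((7904 - 31*((14 - 32 + 32) - 7)) - 510) = 7 + ((7904 - 31*(14 - 7)) - 510) = 7 + ((7904 - 31*7) - 510) = 7 + ((7904 - 217) - 510) = 7 + (7687 - 510) = 7 + 7177 = 7184)
s + y = -9652 + 7184 = -2468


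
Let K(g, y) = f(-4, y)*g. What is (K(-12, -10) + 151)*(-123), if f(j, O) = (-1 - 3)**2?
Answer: 5043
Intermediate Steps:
f(j, O) = 16 (f(j, O) = (-4)**2 = 16)
K(g, y) = 16*g
(K(-12, -10) + 151)*(-123) = (16*(-12) + 151)*(-123) = (-192 + 151)*(-123) = -41*(-123) = 5043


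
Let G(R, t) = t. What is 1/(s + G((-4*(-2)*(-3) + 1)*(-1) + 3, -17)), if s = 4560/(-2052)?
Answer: -9/173 ≈ -0.052023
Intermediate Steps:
s = -20/9 (s = 4560*(-1/2052) = -20/9 ≈ -2.2222)
1/(s + G((-4*(-2)*(-3) + 1)*(-1) + 3, -17)) = 1/(-20/9 - 17) = 1/(-173/9) = -9/173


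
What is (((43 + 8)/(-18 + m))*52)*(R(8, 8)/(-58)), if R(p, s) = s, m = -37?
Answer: 10608/1595 ≈ 6.6508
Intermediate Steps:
(((43 + 8)/(-18 + m))*52)*(R(8, 8)/(-58)) = (((43 + 8)/(-18 - 37))*52)*(8/(-58)) = ((51/(-55))*52)*(8*(-1/58)) = ((51*(-1/55))*52)*(-4/29) = -51/55*52*(-4/29) = -2652/55*(-4/29) = 10608/1595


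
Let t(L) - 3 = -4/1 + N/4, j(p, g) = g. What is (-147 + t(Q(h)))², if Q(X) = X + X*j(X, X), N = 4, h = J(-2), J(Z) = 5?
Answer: 21609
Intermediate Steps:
h = 5
Q(X) = X + X² (Q(X) = X + X*X = X + X²)
t(L) = 0 (t(L) = 3 + (-4/1 + 4/4) = 3 + (-4*1 + 4*(¼)) = 3 + (-4 + 1) = 3 - 3 = 0)
(-147 + t(Q(h)))² = (-147 + 0)² = (-147)² = 21609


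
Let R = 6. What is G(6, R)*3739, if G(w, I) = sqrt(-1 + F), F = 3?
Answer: 3739*sqrt(2) ≈ 5287.7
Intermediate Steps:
G(w, I) = sqrt(2) (G(w, I) = sqrt(-1 + 3) = sqrt(2))
G(6, R)*3739 = sqrt(2)*3739 = 3739*sqrt(2)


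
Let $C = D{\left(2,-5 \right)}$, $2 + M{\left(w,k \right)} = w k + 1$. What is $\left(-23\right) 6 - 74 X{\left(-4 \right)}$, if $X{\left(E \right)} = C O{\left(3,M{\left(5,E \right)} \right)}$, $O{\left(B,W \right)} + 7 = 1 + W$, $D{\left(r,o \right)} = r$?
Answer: $3858$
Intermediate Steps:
$M{\left(w,k \right)} = -1 + k w$ ($M{\left(w,k \right)} = -2 + \left(w k + 1\right) = -2 + \left(k w + 1\right) = -2 + \left(1 + k w\right) = -1 + k w$)
$C = 2$
$O{\left(B,W \right)} = -6 + W$ ($O{\left(B,W \right)} = -7 + \left(1 + W\right) = -6 + W$)
$X{\left(E \right)} = -14 + 10 E$ ($X{\left(E \right)} = 2 \left(-6 + \left(-1 + E 5\right)\right) = 2 \left(-6 + \left(-1 + 5 E\right)\right) = 2 \left(-7 + 5 E\right) = -14 + 10 E$)
$\left(-23\right) 6 - 74 X{\left(-4 \right)} = \left(-23\right) 6 - 74 \left(-14 + 10 \left(-4\right)\right) = -138 - 74 \left(-14 - 40\right) = -138 - -3996 = -138 + 3996 = 3858$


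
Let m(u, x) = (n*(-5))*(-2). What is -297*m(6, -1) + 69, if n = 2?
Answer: -5871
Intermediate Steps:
m(u, x) = 20 (m(u, x) = (2*(-5))*(-2) = -10*(-2) = 20)
-297*m(6, -1) + 69 = -297*20 + 69 = -5940 + 69 = -5871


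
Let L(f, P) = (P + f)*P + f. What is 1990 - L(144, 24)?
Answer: -2186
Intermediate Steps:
L(f, P) = f + P*(P + f) (L(f, P) = P*(P + f) + f = f + P*(P + f))
1990 - L(144, 24) = 1990 - (144 + 24² + 24*144) = 1990 - (144 + 576 + 3456) = 1990 - 1*4176 = 1990 - 4176 = -2186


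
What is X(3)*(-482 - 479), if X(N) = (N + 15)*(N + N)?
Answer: -103788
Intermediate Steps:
X(N) = 2*N*(15 + N) (X(N) = (15 + N)*(2*N) = 2*N*(15 + N))
X(3)*(-482 - 479) = (2*3*(15 + 3))*(-482 - 479) = (2*3*18)*(-961) = 108*(-961) = -103788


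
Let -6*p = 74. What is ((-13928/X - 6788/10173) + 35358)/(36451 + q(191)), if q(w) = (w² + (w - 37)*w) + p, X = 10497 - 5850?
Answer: 557112806306/1612571565659 ≈ 0.34548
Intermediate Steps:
p = -37/3 (p = -⅙*74 = -37/3 ≈ -12.333)
X = 4647
q(w) = -37/3 + w² + w*(-37 + w) (q(w) = (w² + (w - 37)*w) - 37/3 = (w² + (-37 + w)*w) - 37/3 = (w² + w*(-37 + w)) - 37/3 = -37/3 + w² + w*(-37 + w))
((-13928/X - 6788/10173) + 35358)/(36451 + q(191)) = ((-13928/4647 - 6788/10173) + 35358)/(36451 + (-37/3 - 37*191 + 2*191²)) = ((-13928*1/4647 - 6788*1/10173) + 35358)/(36451 + (-37/3 - 7067 + 2*36481)) = ((-13928/4647 - 6788/10173) + 35358)/(36451 + (-37/3 - 7067 + 72962)) = (-57744460/15757977 + 35358)/(36451 + 197648/3) = 557112806306/(15757977*(307001/3)) = (557112806306/15757977)*(3/307001) = 557112806306/1612571565659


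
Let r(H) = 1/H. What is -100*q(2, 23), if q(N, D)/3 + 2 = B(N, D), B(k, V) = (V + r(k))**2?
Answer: -165075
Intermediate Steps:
r(H) = 1/H
B(k, V) = (V + 1/k)**2
q(N, D) = -6 + 3*(1 + D*N)**2/N**2 (q(N, D) = -6 + 3*((1 + D*N)**2/N**2) = -6 + 3*(1 + D*N)**2/N**2)
-100*q(2, 23) = -100*(-6 + 3*(1 + 23*2)**2/2**2) = -100*(-6 + 3*(1/4)*(1 + 46)**2) = -100*(-6 + 3*(1/4)*47**2) = -100*(-6 + 3*(1/4)*2209) = -100*(-6 + 6627/4) = -100*6603/4 = -165075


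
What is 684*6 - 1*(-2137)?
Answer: 6241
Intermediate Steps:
684*6 - 1*(-2137) = 4104 + 2137 = 6241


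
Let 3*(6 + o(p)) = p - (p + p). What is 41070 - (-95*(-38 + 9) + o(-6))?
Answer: 38319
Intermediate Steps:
o(p) = -6 - p/3 (o(p) = -6 + (p - (p + p))/3 = -6 + (p - 2*p)/3 = -6 + (-p)/3 = -6 - p/3)
41070 - (-95*(-38 + 9) + o(-6)) = 41070 - (-95*(-38 + 9) + (-6 - 1/3*(-6))) = 41070 - (-95*(-29) + (-6 + 2)) = 41070 - (2755 - 4) = 41070 - 1*2751 = 41070 - 2751 = 38319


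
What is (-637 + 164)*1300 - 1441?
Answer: -616341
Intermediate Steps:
(-637 + 164)*1300 - 1441 = -473*1300 - 1441 = -614900 - 1441 = -616341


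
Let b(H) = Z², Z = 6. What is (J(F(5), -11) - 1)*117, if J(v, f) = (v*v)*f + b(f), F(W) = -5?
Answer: -28080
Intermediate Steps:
b(H) = 36 (b(H) = 6² = 36)
J(v, f) = 36 + f*v² (J(v, f) = (v*v)*f + 36 = v²*f + 36 = f*v² + 36 = 36 + f*v²)
(J(F(5), -11) - 1)*117 = ((36 - 11*(-5)²) - 1)*117 = ((36 - 11*25) - 1)*117 = ((36 - 275) - 1)*117 = (-239 - 1)*117 = -240*117 = -28080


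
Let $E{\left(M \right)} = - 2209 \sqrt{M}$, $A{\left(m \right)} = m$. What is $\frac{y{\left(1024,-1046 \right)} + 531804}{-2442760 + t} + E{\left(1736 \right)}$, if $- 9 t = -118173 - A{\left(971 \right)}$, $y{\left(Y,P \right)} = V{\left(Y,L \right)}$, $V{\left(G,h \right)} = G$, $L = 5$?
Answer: $- \frac{1198863}{5466424} - 4418 \sqrt{434} \approx -92039.0$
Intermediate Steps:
$y{\left(Y,P \right)} = Y$
$t = \frac{119144}{9}$ ($t = - \frac{-118173 - 971}{9} = \left(- \frac{1}{9}\right) \left(-119144\right) = \frac{119144}{9} \approx 13238.0$)
$\frac{y{\left(1024,-1046 \right)} + 531804}{-2442760 + t} + E{\left(1736 \right)} = \frac{1024 + 531804}{-2442760 + \frac{119144}{9}} - 2209 \sqrt{1736} = \frac{532828}{- \frac{21865696}{9}} - 2209 \cdot 2 \sqrt{434} = 532828 \left(- \frac{9}{21865696}\right) - 4418 \sqrt{434} = - \frac{1198863}{5466424} - 4418 \sqrt{434}$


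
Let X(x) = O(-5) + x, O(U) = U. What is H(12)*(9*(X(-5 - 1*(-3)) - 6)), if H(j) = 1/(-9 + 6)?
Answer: 39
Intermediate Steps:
H(j) = -⅓ (H(j) = 1/(-3) = -⅓)
X(x) = -5 + x
H(12)*(9*(X(-5 - 1*(-3)) - 6)) = -3*((-5 + (-5 - 1*(-3))) - 6) = -3*((-5 + (-5 + 3)) - 6) = -3*((-5 - 2) - 6) = -3*(-7 - 6) = -3*(-13) = -⅓*(-117) = 39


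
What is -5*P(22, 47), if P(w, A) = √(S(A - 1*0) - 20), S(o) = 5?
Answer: -5*I*√15 ≈ -19.365*I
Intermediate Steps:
P(w, A) = I*√15 (P(w, A) = √(5 - 20) = √(-15) = I*√15)
-5*P(22, 47) = -5*I*√15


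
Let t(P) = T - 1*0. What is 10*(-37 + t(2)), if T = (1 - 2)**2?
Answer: -360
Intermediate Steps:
T = 1 (T = (-1)**2 = 1)
t(P) = 1 (t(P) = 1 - 1*0 = 1 + 0 = 1)
10*(-37 + t(2)) = 10*(-37 + 1) = 10*(-36) = -360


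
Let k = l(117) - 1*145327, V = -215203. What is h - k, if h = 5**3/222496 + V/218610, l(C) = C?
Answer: 3531472422668581/24319925280 ≈ 1.4521e+5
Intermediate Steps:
k = -145210 (k = 117 - 1*145327 = 117 - 145327 = -145210)
h = -23927240219/24319925280 (h = 5**3/222496 - 215203/218610 = 125*(1/222496) - 215203*1/218610 = 125/222496 - 215203/218610 = -23927240219/24319925280 ≈ -0.98385)
h - k = -23927240219/24319925280 - 1*(-145210) = -23927240219/24319925280 + 145210 = 3531472422668581/24319925280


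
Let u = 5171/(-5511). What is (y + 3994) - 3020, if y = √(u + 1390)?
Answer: 974 + √42187360809/5511 ≈ 1011.3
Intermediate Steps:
u = -5171/5511 (u = 5171*(-1/5511) = -5171/5511 ≈ -0.93830)
y = √42187360809/5511 (y = √(-5171/5511 + 1390) = √(7655119/5511) = √42187360809/5511 ≈ 37.270)
(y + 3994) - 3020 = (√42187360809/5511 + 3994) - 3020 = (3994 + √42187360809/5511) - 3020 = 974 + √42187360809/5511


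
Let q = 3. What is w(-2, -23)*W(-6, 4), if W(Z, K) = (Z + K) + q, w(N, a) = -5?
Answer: -5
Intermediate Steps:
W(Z, K) = 3 + K + Z (W(Z, K) = (Z + K) + 3 = (K + Z) + 3 = 3 + K + Z)
w(-2, -23)*W(-6, 4) = -5*(3 + 4 - 6) = -5*1 = -5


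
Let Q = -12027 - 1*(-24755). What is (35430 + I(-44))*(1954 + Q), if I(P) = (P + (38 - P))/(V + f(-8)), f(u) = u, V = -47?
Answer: 28609521384/55 ≈ 5.2017e+8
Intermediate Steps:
Q = 12728 (Q = -12027 + 24755 = 12728)
I(P) = -38/55 (I(P) = (P + (38 - P))/(-47 - 8) = 38/(-55) = 38*(-1/55) = -38/55)
(35430 + I(-44))*(1954 + Q) = (35430 - 38/55)*(1954 + 12728) = (1948612/55)*14682 = 28609521384/55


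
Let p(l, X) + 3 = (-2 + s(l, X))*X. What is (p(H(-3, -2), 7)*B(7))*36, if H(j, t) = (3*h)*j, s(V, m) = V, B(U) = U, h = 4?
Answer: -67788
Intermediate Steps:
H(j, t) = 12*j (H(j, t) = (3*4)*j = 12*j)
p(l, X) = -3 + X*(-2 + l) (p(l, X) = -3 + (-2 + l)*X = -3 + X*(-2 + l))
(p(H(-3, -2), 7)*B(7))*36 = ((-3 - 2*7 + 7*(12*(-3)))*7)*36 = ((-3 - 14 + 7*(-36))*7)*36 = ((-3 - 14 - 252)*7)*36 = -269*7*36 = -1883*36 = -67788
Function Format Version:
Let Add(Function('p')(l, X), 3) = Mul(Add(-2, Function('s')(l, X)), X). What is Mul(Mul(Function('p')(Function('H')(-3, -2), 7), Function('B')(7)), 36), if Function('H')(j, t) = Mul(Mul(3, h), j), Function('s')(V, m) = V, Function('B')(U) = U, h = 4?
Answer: -67788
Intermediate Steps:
Function('H')(j, t) = Mul(12, j) (Function('H')(j, t) = Mul(Mul(3, 4), j) = Mul(12, j))
Function('p')(l, X) = Add(-3, Mul(X, Add(-2, l))) (Function('p')(l, X) = Add(-3, Mul(Add(-2, l), X)) = Add(-3, Mul(X, Add(-2, l))))
Mul(Mul(Function('p')(Function('H')(-3, -2), 7), Function('B')(7)), 36) = Mul(Mul(Add(-3, Mul(-2, 7), Mul(7, Mul(12, -3))), 7), 36) = Mul(Mul(Add(-3, -14, Mul(7, -36)), 7), 36) = Mul(Mul(Add(-3, -14, -252), 7), 36) = Mul(Mul(-269, 7), 36) = Mul(-1883, 36) = -67788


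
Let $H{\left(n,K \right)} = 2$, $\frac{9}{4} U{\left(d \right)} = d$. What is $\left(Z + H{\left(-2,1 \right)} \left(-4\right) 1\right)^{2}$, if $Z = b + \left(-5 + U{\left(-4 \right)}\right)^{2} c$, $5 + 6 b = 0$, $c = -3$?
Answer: $\frac{62710561}{2916} \approx 21506.0$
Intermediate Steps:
$U{\left(d \right)} = \frac{4 d}{9}$
$b = - \frac{5}{6}$ ($b = - \frac{5}{6} + \frac{1}{6} \cdot 0 = - \frac{5}{6} + 0 = - \frac{5}{6} \approx -0.83333$)
$Z = - \frac{7487}{54}$ ($Z = - \frac{5}{6} + \left(-5 + \frac{4}{9} \left(-4\right)\right)^{2} \left(-3\right) = - \frac{5}{6} + \left(-5 - \frac{16}{9}\right)^{2} \left(-3\right) = - \frac{5}{6} + \left(- \frac{61}{9}\right)^{2} \left(-3\right) = - \frac{5}{6} + \frac{3721}{81} \left(-3\right) = - \frac{5}{6} - \frac{3721}{27} = - \frac{7487}{54} \approx -138.65$)
$\left(Z + H{\left(-2,1 \right)} \left(-4\right) 1\right)^{2} = \left(- \frac{7487}{54} + 2 \left(-4\right) 1\right)^{2} = \left(- \frac{7487}{54} - 8\right)^{2} = \left(- \frac{7919}{54}\right)^{2} = \frac{62710561}{2916}$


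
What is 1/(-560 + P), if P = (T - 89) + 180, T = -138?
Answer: -1/607 ≈ -0.0016474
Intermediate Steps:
P = -47 (P = (-138 - 89) + 180 = -227 + 180 = -47)
1/(-560 + P) = 1/(-560 - 47) = 1/(-607) = -1/607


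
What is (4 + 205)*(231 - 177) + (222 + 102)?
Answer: 11610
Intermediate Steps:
(4 + 205)*(231 - 177) + (222 + 102) = 209*54 + 324 = 11286 + 324 = 11610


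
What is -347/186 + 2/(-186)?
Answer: -349/186 ≈ -1.8763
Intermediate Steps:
-347/186 + 2/(-186) = -347*1/186 + 2*(-1/186) = -347/186 - 1/93 = -349/186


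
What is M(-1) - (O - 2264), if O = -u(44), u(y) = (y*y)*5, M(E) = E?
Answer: 11943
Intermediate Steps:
u(y) = 5*y² (u(y) = y²*5 = 5*y²)
O = -9680 (O = -5*44² = -5*1936 = -1*9680 = -9680)
M(-1) - (O - 2264) = -1 - (-9680 - 2264) = -1 - 1*(-11944) = -1 + 11944 = 11943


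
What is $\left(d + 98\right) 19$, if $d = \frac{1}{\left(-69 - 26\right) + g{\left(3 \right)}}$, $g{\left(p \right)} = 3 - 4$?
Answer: $\frac{178733}{96} \approx 1861.8$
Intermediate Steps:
$g{\left(p \right)} = -1$ ($g{\left(p \right)} = 3 - 4 = -1$)
$d = - \frac{1}{96}$ ($d = \frac{1}{\left(-69 - 26\right) - 1} = \frac{1}{-95 - 1} = \frac{1}{-96} = - \frac{1}{96} \approx -0.010417$)
$\left(d + 98\right) 19 = \left(- \frac{1}{96} + 98\right) 19 = \frac{9407}{96} \cdot 19 = \frac{178733}{96}$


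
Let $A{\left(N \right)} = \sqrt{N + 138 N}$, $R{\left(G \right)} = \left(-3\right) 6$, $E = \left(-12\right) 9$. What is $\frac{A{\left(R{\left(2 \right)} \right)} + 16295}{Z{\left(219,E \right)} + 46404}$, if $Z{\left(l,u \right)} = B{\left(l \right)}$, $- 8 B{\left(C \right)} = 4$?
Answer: $\frac{32590}{92807} + \frac{6 i \sqrt{278}}{92807} \approx 0.35116 + 0.0010779 i$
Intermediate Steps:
$E = -108$
$B{\left(C \right)} = - \frac{1}{2}$ ($B{\left(C \right)} = \left(- \frac{1}{8}\right) 4 = - \frac{1}{2}$)
$R{\left(G \right)} = -18$
$A{\left(N \right)} = \sqrt{139} \sqrt{N}$ ($A{\left(N \right)} = \sqrt{139 N} = \sqrt{139} \sqrt{N}$)
$Z{\left(l,u \right)} = - \frac{1}{2}$
$\frac{A{\left(R{\left(2 \right)} \right)} + 16295}{Z{\left(219,E \right)} + 46404} = \frac{\sqrt{139} \sqrt{-18} + 16295}{- \frac{1}{2} + 46404} = \frac{\sqrt{139} \cdot 3 i \sqrt{2} + 16295}{\frac{92807}{2}} = \left(3 i \sqrt{278} + 16295\right) \frac{2}{92807} = \left(16295 + 3 i \sqrt{278}\right) \frac{2}{92807} = \frac{32590}{92807} + \frac{6 i \sqrt{278}}{92807}$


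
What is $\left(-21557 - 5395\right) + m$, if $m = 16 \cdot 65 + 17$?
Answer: $-25895$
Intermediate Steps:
$m = 1057$ ($m = 1040 + 17 = 1057$)
$\left(-21557 - 5395\right) + m = \left(-21557 - 5395\right) + 1057 = -26952 + 1057 = -25895$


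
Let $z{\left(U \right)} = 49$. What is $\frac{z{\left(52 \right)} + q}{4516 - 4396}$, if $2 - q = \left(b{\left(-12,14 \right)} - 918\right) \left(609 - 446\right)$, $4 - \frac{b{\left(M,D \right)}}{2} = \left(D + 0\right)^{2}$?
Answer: $\frac{70759}{40} \approx 1769.0$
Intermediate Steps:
$b{\left(M,D \right)} = 8 - 2 D^{2}$ ($b{\left(M,D \right)} = 8 - 2 \left(D + 0\right)^{2} = 8 - 2 D^{2}$)
$q = 212228$ ($q = 2 - \left(\left(8 - 2 \cdot 14^{2}\right) - 918\right) \left(609 - 446\right) = 2 - \left(\left(8 - 392\right) - 918\right) 163 = 2 - \left(-384 - 918\right) 163 = 2 - \left(-1302\right) 163 = 2 - -212226 = 2 + 212226 = 212228$)
$\frac{z{\left(52 \right)} + q}{4516 - 4396} = \frac{49 + 212228}{4516 - 4396} = \frac{212277}{120} = 212277 \cdot \frac{1}{120} = \frac{70759}{40}$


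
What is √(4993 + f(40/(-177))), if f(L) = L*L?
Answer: √156427297/177 ≈ 70.661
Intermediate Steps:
f(L) = L²
√(4993 + f(40/(-177))) = √(4993 + (40/(-177))²) = √(4993 + (40*(-1/177))²) = √(4993 + (-40/177)²) = √(4993 + 1600/31329) = √(156427297/31329) = √156427297/177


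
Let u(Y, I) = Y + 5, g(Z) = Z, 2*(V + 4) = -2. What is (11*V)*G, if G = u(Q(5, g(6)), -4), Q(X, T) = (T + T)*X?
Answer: -3575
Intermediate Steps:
V = -5 (V = -4 + (1/2)*(-2) = -4 - 1 = -5)
Q(X, T) = 2*T*X (Q(X, T) = (2*T)*X = 2*T*X)
u(Y, I) = 5 + Y
G = 65 (G = 5 + 2*6*5 = 5 + 60 = 65)
(11*V)*G = (11*(-5))*65 = -55*65 = -3575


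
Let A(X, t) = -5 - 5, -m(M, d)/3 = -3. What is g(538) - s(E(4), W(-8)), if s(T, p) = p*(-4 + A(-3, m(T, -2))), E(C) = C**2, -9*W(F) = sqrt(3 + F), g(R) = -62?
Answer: -62 - 14*I*sqrt(5)/9 ≈ -62.0 - 3.4783*I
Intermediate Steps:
m(M, d) = 9 (m(M, d) = -3*(-3) = 9)
A(X, t) = -10
W(F) = -sqrt(3 + F)/9
s(T, p) = -14*p (s(T, p) = p*(-4 - 10) = p*(-14) = -14*p)
g(538) - s(E(4), W(-8)) = -62 - (-14)*(-sqrt(3 - 8)/9) = -62 - (-14)*(-I*sqrt(5)/9) = -62 - 14*I*sqrt(5)/9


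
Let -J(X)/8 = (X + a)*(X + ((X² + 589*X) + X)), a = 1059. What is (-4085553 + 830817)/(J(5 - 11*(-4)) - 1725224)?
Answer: 406842/34962533 ≈ 0.011637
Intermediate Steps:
J(X) = -8*(1059 + X)*(X² + 591*X) (J(X) = -8*(X + 1059)*(X + ((X² + 589*X) + X)) = -8*(1059 + X)*(X + (X² + 590*X)) = -8*(1059 + X)*(X² + 591*X))
(-4085553 + 830817)/(J(5 - 11*(-4)) - 1725224) = (-4085553 + 830817)/(-8*(5 - 11*(-4))*(625869 + (5 - 11*(-4))² + 1650*(5 - 11*(-4))) - 1725224) = -3254736/(-8*(5 + 44)*(625869 + (5 + 44)² + 1650*(5 + 44)) - 1725224) = -3254736/(-8*49*(625869 + 49² + 1650*49) - 1725224) = -3254736/(-8*49*(625869 + 2401 + 80850) - 1725224) = -3254736/(-8*49*709120 - 1725224) = -3254736/(-277975040 - 1725224) = -3254736/(-279700264) = -3254736*(-1/279700264) = 406842/34962533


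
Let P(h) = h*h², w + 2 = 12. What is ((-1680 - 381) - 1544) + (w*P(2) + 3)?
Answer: -3522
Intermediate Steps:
w = 10 (w = -2 + 12 = 10)
P(h) = h³
((-1680 - 381) - 1544) + (w*P(2) + 3) = ((-1680 - 381) - 1544) + (10*2³ + 3) = (-2061 - 1544) + (10*8 + 3) = -3605 + (80 + 3) = -3605 + 83 = -3522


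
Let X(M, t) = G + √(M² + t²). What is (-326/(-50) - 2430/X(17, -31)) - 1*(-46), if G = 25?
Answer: 3743/25 - 486*√2/5 ≈ 12.258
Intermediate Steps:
X(M, t) = 25 + √(M² + t²)
(-326/(-50) - 2430/X(17, -31)) - 1*(-46) = (-326/(-50) - 2430/(25 + √(17² + (-31)²))) - 1*(-46) = (-326*(-1/50) - 2430/(25 + √(289 + 961))) + 46 = (163/25 - 2430/(25 + √1250)) + 46 = (163/25 - 2430/(25 + 25*√2)) + 46 = 1313/25 - 2430/(25 + 25*√2)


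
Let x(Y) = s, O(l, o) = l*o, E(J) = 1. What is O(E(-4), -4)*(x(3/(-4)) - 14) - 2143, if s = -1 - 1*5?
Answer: -2063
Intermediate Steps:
s = -6 (s = -1 - 5 = -6)
x(Y) = -6
O(E(-4), -4)*(x(3/(-4)) - 14) - 2143 = (1*(-4))*(-6 - 14) - 2143 = -4*(-20) - 2143 = 80 - 2143 = -2063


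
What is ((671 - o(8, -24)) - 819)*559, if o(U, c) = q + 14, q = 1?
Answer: -91117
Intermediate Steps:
o(U, c) = 15 (o(U, c) = 1 + 14 = 15)
((671 - o(8, -24)) - 819)*559 = ((671 - 1*15) - 819)*559 = ((671 - 15) - 819)*559 = (656 - 819)*559 = -163*559 = -91117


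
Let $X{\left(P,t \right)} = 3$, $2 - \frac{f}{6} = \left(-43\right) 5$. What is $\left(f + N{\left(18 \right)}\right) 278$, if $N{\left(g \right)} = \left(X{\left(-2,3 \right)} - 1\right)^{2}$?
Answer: $363068$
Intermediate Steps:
$f = 1302$ ($f = 12 - 6 \left(\left(-43\right) 5\right) = 12 - -1290 = 12 + 1290 = 1302$)
$N{\left(g \right)} = 4$ ($N{\left(g \right)} = \left(3 - 1\right)^{2} = 2^{2} = 4$)
$\left(f + N{\left(18 \right)}\right) 278 = \left(1302 + 4\right) 278 = 1306 \cdot 278 = 363068$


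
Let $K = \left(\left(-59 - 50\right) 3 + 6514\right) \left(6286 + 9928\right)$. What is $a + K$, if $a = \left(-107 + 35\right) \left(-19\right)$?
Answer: $100317386$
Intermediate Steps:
$a = 1368$ ($a = \left(-72\right) \left(-19\right) = 1368$)
$K = 100316018$ ($K = \left(\left(-109\right) 3 + 6514\right) 16214 = \left(-327 + 6514\right) 16214 = 6187 \cdot 16214 = 100316018$)
$a + K = 1368 + 100316018 = 100317386$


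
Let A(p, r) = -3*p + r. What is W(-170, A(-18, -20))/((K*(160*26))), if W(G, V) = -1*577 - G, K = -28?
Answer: 407/116480 ≈ 0.0034942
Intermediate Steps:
A(p, r) = r - 3*p
W(G, V) = -577 - G
W(-170, A(-18, -20))/((K*(160*26))) = (-577 - 1*(-170))/((-4480*26)) = (-577 + 170)/((-28*4160)) = -407/(-116480) = -407*(-1/116480) = 407/116480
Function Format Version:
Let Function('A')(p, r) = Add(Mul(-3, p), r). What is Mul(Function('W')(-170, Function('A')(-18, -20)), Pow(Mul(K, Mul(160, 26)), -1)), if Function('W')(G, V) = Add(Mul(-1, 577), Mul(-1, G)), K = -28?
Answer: Rational(407, 116480) ≈ 0.0034942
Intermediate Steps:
Function('A')(p, r) = Add(r, Mul(-3, p))
Function('W')(G, V) = Add(-577, Mul(-1, G))
Mul(Function('W')(-170, Function('A')(-18, -20)), Pow(Mul(K, Mul(160, 26)), -1)) = Mul(Add(-577, Mul(-1, -170)), Pow(Mul(-28, Mul(160, 26)), -1)) = Mul(Add(-577, 170), Pow(Mul(-28, 4160), -1)) = Mul(-407, Pow(-116480, -1)) = Mul(-407, Rational(-1, 116480)) = Rational(407, 116480)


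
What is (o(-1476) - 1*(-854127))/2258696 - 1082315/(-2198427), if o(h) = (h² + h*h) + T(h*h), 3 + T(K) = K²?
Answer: 237140308912242101/112854051618 ≈ 2.1013e+6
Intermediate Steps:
T(K) = -3 + K²
o(h) = -3 + h⁴ + 2*h² (o(h) = (h² + h*h) + (-3 + (h*h)²) = (h² + h²) + (-3 + (h²)²) = 2*h² + (-3 + h⁴) = -3 + h⁴ + 2*h²)
(o(-1476) - 1*(-854127))/2258696 - 1082315/(-2198427) = ((-3 + (-1476)⁴ + 2*(-1476)²) - 1*(-854127))/2258696 - 1082315/(-2198427) = ((-3 + 4746193387776 + 2*2178576) + 854127)*(1/2258696) - 1082315*(-1/2198427) = ((-3 + 4746193387776 + 4357152) + 854127)*(1/2258696) + 1082315/2198427 = (4746197744925 + 854127)*(1/2258696) + 1082315/2198427 = 4746198599052*(1/2258696) + 1082315/2198427 = 1186549649763/564674 + 1082315/2198427 = 237140308912242101/112854051618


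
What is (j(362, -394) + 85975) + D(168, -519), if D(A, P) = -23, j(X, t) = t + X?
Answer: 85920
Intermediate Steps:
j(X, t) = X + t
(j(362, -394) + 85975) + D(168, -519) = ((362 - 394) + 85975) - 23 = (-32 + 85975) - 23 = 85943 - 23 = 85920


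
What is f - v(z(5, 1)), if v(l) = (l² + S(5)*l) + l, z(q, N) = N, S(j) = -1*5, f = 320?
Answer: 323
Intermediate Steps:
S(j) = -5
v(l) = l² - 4*l (v(l) = (l² - 5*l) + l = l² - 4*l)
f - v(z(5, 1)) = 320 - (-4 + 1) = 320 - (-3) = 320 - 1*(-3) = 320 + 3 = 323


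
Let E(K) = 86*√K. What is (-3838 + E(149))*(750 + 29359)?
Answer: -115558342 + 2589374*√149 ≈ -8.3951e+7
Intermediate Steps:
(-3838 + E(149))*(750 + 29359) = (-3838 + 86*√149)*(750 + 29359) = (-3838 + 86*√149)*30109 = -115558342 + 2589374*√149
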